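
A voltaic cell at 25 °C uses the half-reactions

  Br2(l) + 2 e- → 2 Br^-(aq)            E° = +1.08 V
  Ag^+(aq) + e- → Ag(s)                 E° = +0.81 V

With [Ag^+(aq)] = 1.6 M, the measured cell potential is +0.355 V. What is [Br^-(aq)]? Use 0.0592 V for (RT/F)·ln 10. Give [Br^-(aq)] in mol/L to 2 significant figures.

0.023 M

With Br₂/Br⁻ at the cathode and Ag⁺/Ag at the anode, E°cell = +1.08 − (+0.81) = +0.27 V (n = 2).
Since E = E° − (0.0592/n)·log Q, log Q = n(E° − E)/0.0592 = −2.872.
The balanced reaction is Br2(l) + 2 Ag(s) → 2 Br^-(aq) + 2 Ag^+(aq), so Q = [Br^-(aq)]^2·[Ag^+(aq)]^2.
Solving for the unknown gives log [Br^-(aq)] = −1.640, so [Br^-(aq)] ≈ 0.023 M.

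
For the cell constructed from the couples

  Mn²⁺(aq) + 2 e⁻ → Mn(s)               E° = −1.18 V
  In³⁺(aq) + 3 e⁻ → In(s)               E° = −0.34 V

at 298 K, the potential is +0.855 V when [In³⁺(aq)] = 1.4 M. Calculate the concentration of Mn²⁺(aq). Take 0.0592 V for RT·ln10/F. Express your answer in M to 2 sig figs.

0.39 M

The In³⁺/In couple has the larger reduction potential, so it is the cathode: E°cell = −0.34 − (−1.18) = +0.84 V and n = 6.
Since E = E° − (0.0592/n)·log Q, log Q = n(E° − E)/0.0592 = −1.520.
Balancing electrons gives 2 In³⁺(aq) + 3 Mn(s) → 2 In(s) + 3 Mn²⁺(aq); thus Q = [Mn²⁺(aq)]^3 / [In³⁺(aq)]^2.
Isolating [Mn²⁺(aq)] in Q = 10^{−1.520} yields log [Mn²⁺(aq)] = −0.409, i.e. 0.39 M.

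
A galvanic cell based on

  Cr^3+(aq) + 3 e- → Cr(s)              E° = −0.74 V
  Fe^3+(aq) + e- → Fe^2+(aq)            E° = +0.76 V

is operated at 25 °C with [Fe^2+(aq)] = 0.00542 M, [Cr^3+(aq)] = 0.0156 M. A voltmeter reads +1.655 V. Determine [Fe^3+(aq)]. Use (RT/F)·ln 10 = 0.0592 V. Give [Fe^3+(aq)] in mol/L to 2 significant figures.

0.56 M

Fe³⁺/Fe²⁺ is the cathode (higher E°); E°cell = +0.76 − (−0.74) = +1.50 V with n = 3.
Since E = E° − (0.0592/n)·log Q, log Q = n(E° − E)/0.0592 = −7.855.
Balancing electrons gives 3 Fe^3+(aq) + Cr(s) → 3 Fe^2+(aq) + Cr^3+(aq); thus Q = ([Fe^2+(aq)]^3·[Cr^3+(aq)]) / [Fe^3+(aq)]^3.
Solving for the unknown gives log [Fe^3+(aq)] = −0.250, so [Fe^3+(aq)] ≈ 0.56 M.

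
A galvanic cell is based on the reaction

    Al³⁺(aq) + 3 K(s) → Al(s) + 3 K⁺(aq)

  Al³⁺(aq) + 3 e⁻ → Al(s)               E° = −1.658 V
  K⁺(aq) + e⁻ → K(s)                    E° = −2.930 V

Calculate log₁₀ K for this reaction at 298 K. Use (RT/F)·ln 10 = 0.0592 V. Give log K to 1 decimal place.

log K = 64.5

The Al³⁺/Al couple is reduced (cathode); E°cell = −1.658 − (−2.930) = +1.272 V with n = 3.
At equilibrium E = 0, so log K = nE°cell / 0.0592 = (3)(+1.272) / 0.0592 = 64.5.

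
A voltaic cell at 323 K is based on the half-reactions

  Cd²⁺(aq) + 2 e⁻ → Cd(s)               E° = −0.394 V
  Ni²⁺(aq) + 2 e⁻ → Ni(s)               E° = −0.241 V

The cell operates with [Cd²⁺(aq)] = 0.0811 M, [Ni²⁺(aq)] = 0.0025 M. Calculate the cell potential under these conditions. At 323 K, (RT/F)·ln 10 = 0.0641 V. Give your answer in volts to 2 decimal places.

The Ni²⁺/Ni couple has the more positive E°, so it is the cathode; Cd²⁺/Cd is the anode.
The standard potential is −0.241 − (−0.394) = +0.153 V and the balanced reaction transfers n = 2 electrons.
Balancing gives Ni²⁺(aq) + Cd(s) → Ni(s) + Cd²⁺(aq); hence Q = [Cd²⁺(aq)] / [Ni²⁺(aq)] = 32.4 (log Q = 1.511).
E = E° − (0.0641/n)·log Q = +0.153 − (0.0641/2)(1.511) = +0.10 V.

+0.10 V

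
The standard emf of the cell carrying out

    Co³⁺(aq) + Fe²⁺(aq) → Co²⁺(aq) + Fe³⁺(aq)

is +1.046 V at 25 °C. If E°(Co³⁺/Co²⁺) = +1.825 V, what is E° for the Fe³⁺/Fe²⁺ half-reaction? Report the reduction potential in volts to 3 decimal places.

In the reaction as written the Co³⁺/Co²⁺ couple is reduced (cathode) and Fe³⁺/Fe²⁺ is oxidized (anode), so E°cell = E°(Co³⁺/Co²⁺) − E°(Fe³⁺/Fe²⁺).
E°(Fe³⁺/Fe²⁺) = E°(cathode) − E°cell = +1.825 − (+1.046) = +0.779 V.

+0.779 V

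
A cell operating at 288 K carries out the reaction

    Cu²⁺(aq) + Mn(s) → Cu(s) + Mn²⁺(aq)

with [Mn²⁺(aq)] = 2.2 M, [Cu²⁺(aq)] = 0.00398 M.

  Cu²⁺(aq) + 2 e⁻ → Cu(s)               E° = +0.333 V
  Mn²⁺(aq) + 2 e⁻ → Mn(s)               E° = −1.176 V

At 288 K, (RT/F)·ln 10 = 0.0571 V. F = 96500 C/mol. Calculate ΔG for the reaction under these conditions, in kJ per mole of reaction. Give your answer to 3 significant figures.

With Cu²⁺/Cu reduced at the cathode, E°cell = +0.333 − (−1.176) = +1.509 V and n = 2.
The reaction quotient is [Mn²⁺(aq)] / [Cu²⁺(aq)] = 553; by Nernst, E = +1.509 − (0.0571/2)(2.743) = +1.4307 V.
ΔG = −nFE = −(2)(96500)(+1.4307) J/mol = −276 kJ/mol.

−276 kJ/mol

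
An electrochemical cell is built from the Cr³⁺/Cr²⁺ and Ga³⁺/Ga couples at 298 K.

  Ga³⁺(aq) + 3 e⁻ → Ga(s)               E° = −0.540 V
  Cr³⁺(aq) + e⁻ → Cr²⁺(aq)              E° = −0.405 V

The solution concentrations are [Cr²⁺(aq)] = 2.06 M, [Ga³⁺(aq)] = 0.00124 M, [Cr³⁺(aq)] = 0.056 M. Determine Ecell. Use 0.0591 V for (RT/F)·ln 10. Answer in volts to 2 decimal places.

Since E°(Cr³⁺/Cr²⁺) > E°(Ga³⁺/Ga), Cr³⁺/Cr²⁺ serves as the cathode.
The standard potential is −0.405 − (−0.540) = +0.135 V and the balanced reaction transfers n = 3 electrons.
For the overall reaction 3 Cr³⁺(aq) + Ga(s) → 3 Cr²⁺(aq) + Ga³⁺(aq), Q = ([Cr²⁺(aq)]^3·[Ga³⁺(aq)]) / [Cr³⁺(aq)]^3 = 61.7, giving log Q = 1.790.
E = E° − (0.0591/n)·log Q = +0.135 − (0.0591/3)(1.790) = +0.10 V.

+0.10 V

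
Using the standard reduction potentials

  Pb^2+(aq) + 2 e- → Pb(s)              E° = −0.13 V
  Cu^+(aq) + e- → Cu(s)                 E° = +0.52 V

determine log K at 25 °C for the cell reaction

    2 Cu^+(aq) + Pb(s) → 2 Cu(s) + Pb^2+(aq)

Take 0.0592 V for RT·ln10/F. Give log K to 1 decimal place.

log K = 22.0

The Cu⁺/Cu couple is reduced (cathode); E°cell = +0.52 − (−0.13) = +0.65 V with n = 2.
At equilibrium E = 0, so log K = nE°cell / 0.0592 = (2)(+0.65) / 0.0592 = 22.0.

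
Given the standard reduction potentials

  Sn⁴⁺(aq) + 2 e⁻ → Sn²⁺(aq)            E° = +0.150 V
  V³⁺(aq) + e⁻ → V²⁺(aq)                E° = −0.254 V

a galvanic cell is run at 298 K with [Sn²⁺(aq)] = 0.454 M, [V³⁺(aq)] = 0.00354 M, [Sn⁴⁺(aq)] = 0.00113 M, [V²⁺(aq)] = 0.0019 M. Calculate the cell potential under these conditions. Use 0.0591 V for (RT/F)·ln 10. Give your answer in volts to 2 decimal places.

Sn⁴⁺/Sn²⁺ is reduced (cathode, E° = +0.150 V) and V³⁺/V²⁺ is oxidized (anode).
E°cell = E°cat − E°an = +0.150 − (−0.254) = +0.404 V; n = 2.
For the overall reaction Sn⁴⁺(aq) + 2 V²⁺(aq) → Sn²⁺(aq) + 2 V³⁺(aq), Q = ([Sn²⁺(aq)]·[V³⁺(aq)]^2) / ([Sn⁴⁺(aq)]·[V²⁺(aq)]^2) = 1.39×10^3, giving log Q = 3.144.
By the Nernst equation, E = +0.404 − (0.0591/2)·(3.144) = +0.31 V.

+0.31 V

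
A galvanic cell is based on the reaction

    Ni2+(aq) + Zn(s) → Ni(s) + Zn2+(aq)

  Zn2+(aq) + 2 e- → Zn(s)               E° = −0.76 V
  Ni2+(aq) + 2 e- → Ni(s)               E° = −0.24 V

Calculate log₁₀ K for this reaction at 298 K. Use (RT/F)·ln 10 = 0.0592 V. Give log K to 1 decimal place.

log K = 17.6

The Ni²⁺/Ni couple is reduced (cathode); E°cell = −0.24 − (−0.76) = +0.52 V with n = 2.
At equilibrium E = 0, so log K = nE°cell / 0.0592 = (2)(+0.52) / 0.0592 = 17.6.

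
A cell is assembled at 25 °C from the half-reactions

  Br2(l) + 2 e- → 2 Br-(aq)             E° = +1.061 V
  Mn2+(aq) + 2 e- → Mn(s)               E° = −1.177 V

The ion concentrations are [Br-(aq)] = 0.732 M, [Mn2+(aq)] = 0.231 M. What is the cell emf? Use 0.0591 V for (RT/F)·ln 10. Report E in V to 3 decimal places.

+2.265 V

The Br₂/Br⁻ couple has the more positive E°, so it is the cathode; Mn²⁺/Mn is the anode.
The standard potential is +1.061 − (−1.177) = +2.238 V and the balanced reaction transfers n = 2 electrons.
Balancing gives Br2(l) + Mn(s) → 2 Br-(aq) + Mn2+(aq); hence Q = [Br-(aq)]^2·[Mn2+(aq)] = 0.124 (log Q = −0.907).
Applying E = E° − (RT ln10/nF)·log Q gives +2.238 − (0.0591/2)(−0.907) = +2.265 V.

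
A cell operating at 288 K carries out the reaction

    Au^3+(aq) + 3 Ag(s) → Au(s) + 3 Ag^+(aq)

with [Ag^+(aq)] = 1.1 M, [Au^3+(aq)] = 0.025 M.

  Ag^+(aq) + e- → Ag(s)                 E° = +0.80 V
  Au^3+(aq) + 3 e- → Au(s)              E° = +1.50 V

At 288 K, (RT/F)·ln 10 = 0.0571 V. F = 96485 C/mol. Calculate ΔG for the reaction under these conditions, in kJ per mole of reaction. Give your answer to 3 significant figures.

E°cell = +1.50 − (+0.80) = +0.70 V; the balanced reaction transfers n = 3 electrons.
Here Q = [Ag^+(aq)]^3 / [Au^3+(aq)] = 53.2 (log Q = 1.726), giving E = +0.70 − (0.0571/3)·(1.726) = +0.6671 V.
Then ΔG = −nFE = −3 × 96485 × +0.6671 J/mol = −193 kJ/mol.

−193 kJ/mol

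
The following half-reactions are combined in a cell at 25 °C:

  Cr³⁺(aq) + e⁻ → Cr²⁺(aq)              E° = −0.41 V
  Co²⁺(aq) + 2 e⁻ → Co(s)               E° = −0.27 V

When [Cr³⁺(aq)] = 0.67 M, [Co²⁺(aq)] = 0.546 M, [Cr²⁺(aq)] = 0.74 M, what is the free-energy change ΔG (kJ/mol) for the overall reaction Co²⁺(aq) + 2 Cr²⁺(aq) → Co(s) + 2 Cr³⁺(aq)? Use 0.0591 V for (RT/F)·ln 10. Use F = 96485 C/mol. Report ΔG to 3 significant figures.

The standard cell potential is −0.27 − (−0.41) = +0.14 V, with n = 2 electrons in the balanced equation.
Here Q = [Cr³⁺(aq)]^2 / ([Co²⁺(aq)]·[Cr²⁺(aq)]^2) = 1.5 (log Q = 0.176), giving E = +0.14 − (0.0591/2)·(0.176) = +0.1348 V.
Then ΔG = −nFE = −2 × 96485 × +0.1348 J/mol = −26.0 kJ/mol.

−26.0 kJ/mol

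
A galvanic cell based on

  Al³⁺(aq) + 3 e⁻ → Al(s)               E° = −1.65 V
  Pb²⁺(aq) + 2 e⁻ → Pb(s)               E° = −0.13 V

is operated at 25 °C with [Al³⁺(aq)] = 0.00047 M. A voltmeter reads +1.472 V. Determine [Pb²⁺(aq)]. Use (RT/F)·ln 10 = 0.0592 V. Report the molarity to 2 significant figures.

With Pb²⁺/Pb at the cathode and Al³⁺/Al at the anode, E°cell = −0.13 − (−1.65) = +1.52 V (n = 6).
Since E = E° − (0.0592/n)·log Q, log Q = n(E° − E)/0.0592 = 4.865.
Balancing electrons gives 3 Pb²⁺(aq) + 2 Al(s) → 3 Pb(s) + 2 Al³⁺(aq); thus Q = [Al³⁺(aq)]^2 / [Pb²⁺(aq)]^3.
Isolating [Pb²⁺(aq)] in Q = 10^{4.865} yields log [Pb²⁺(aq)] = −3.840, i.e. 0.00014 M.

0.00014 M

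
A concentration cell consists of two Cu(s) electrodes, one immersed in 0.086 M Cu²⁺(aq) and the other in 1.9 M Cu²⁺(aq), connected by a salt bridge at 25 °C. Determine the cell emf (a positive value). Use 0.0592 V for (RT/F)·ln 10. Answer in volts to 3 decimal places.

0.040 V

For a concentration cell E°cell = 0, since both electrodes use the same couple.
The compartment with the higher Cu²⁺(aq) concentration (1.9 M) acts as the cathode; ions are reduced there and produced at the dilute (0.086 M) anode.
With n = 2, Ecell = −(0.0592/2)·log([dilute]/[conc]) = −(0.0592/2)·log(0.086/1.9) = +0.040 V.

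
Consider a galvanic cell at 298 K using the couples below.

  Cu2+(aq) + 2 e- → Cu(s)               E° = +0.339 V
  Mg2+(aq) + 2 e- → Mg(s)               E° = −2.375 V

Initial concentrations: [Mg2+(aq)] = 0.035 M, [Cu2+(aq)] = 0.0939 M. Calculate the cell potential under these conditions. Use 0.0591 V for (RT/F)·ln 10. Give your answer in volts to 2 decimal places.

Since E°(Cu²⁺/Cu) > E°(Mg²⁺/Mg), Cu²⁺/Cu serves as the cathode.
The standard potential is +0.339 − (−2.375) = +2.714 V and the balanced reaction transfers n = 2 electrons.
For the overall reaction Cu2+(aq) + Mg(s) → Cu(s) + Mg2+(aq), Q = [Mg2+(aq)] / [Cu2+(aq)] = 0.373, giving log Q = −0.429.
Applying E = E° − (RT ln10/nF)·log Q gives +2.714 − (0.0591/2)(−0.429) = +2.73 V.

+2.73 V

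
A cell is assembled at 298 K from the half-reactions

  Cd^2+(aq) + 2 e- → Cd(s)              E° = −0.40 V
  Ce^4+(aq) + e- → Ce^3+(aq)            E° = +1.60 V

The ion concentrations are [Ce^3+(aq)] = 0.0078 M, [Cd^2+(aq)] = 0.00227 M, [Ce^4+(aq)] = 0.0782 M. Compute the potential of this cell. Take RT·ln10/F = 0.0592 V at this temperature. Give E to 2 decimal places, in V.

+2.14 V

Ce⁴⁺/Ce³⁺ is reduced (cathode, E° = +1.60 V) and Cd²⁺/Cd is oxidized (anode).
E°cell = +1.60 − (−0.40) = +2.00 V, with n = 2 electrons transferred.
The balanced reaction is 2 Ce^4+(aq) + Cd(s) → 2 Ce^3+(aq) + Cd^2+(aq), so Q = ([Ce^3+(aq)]^2·[Cd^2+(aq)]) / [Ce^4+(aq)]^2 = 2.26×10^−5 and log Q = −4.646.
Applying E = E° − (RT ln10/nF)·log Q gives +2.00 − (0.0592/2)(−4.646) = +2.14 V.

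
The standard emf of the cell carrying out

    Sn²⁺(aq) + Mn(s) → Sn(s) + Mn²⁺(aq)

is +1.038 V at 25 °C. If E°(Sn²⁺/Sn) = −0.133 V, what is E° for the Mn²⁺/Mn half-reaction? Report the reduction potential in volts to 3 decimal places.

In the reaction as written the Sn²⁺/Sn couple is reduced (cathode) and Mn²⁺/Mn is oxidized (anode), so E°cell = E°(Sn²⁺/Sn) − E°(Mn²⁺/Mn).
E°(Mn²⁺/Mn) = E°(cathode) − E°cell = −0.133 − (+1.038) = −1.171 V.

−1.171 V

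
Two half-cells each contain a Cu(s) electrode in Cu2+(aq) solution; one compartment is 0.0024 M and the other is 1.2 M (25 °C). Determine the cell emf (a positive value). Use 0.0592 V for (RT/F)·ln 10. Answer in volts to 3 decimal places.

For a concentration cell E°cell = 0, since both electrodes use the same couple.
The compartment with the higher Cu2+(aq) concentration (1.2 M) acts as the cathode; ions are reduced there and produced at the dilute (0.0024 M) anode.
With n = 2, Ecell = −(0.0592/2)·log([dilute]/[conc]) = −(0.0592/2)·log(0.0024/1.2) = +0.080 V.

0.080 V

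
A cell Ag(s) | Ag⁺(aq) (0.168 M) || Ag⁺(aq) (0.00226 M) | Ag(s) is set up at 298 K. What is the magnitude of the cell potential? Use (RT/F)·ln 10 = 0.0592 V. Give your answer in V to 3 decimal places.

For a concentration cell E°cell = 0, since both electrodes use the same couple.
The compartment with the higher Ag⁺(aq) concentration (0.168 M) acts as the cathode; ions are reduced there and produced at the dilute (0.00226 M) anode.
With n = 1, Ecell = −(0.0592/1)·log([dilute]/[conc]) = −(0.0592/1)·log(0.00226/0.168) = +0.111 V.

0.111 V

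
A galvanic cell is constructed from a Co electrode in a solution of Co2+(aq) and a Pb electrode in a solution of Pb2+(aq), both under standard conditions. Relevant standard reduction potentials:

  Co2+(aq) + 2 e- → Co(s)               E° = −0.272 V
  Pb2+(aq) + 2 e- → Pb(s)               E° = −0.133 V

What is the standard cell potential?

The Pb²⁺/Pb couple has the higher E°, so Pb ion is reduced (cathode) and Co is oxidized (anode).
E°cell = E°(cathode) − E°(anode) = −0.133 − (−0.272) = +0.139 V.

+0.139 V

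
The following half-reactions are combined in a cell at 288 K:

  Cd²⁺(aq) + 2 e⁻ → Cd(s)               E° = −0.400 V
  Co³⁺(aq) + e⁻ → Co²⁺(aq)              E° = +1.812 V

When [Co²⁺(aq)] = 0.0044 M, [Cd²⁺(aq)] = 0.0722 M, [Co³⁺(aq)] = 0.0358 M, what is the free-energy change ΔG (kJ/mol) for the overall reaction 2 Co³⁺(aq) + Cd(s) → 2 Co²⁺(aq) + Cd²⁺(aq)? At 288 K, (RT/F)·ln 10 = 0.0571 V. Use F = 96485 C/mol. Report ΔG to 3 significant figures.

E°cell = +1.812 − (−0.400) = +2.212 V; the balanced reaction transfers n = 2 electrons.
Q = ([Co²⁺(aq)]^2·[Cd²⁺(aq)]) / [Co³⁺(aq)]^2 = 0.00109, so log Q = −2.962 and E = +2.212 − (0.0571/2)(−2.962) = +2.2966 V.
Finally ΔG = −nFE = −(2)(96485 C/mol)(+2.2966 V) = −443 kJ/mol.

−443 kJ/mol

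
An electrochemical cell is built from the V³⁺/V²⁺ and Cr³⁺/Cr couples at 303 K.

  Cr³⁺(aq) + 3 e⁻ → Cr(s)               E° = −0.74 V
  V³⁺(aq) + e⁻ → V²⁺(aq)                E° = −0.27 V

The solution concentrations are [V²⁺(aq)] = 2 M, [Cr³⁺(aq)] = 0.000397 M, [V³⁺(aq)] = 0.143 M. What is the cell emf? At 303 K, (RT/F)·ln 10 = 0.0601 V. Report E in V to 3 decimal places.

+0.469 V

V³⁺/V²⁺ is reduced (cathode, E° = −0.27 V) and Cr³⁺/Cr is oxidized (anode).
E°cell = −0.27 − (−0.74) = +0.47 V, with n = 3 electrons transferred.
For the overall reaction 3 V³⁺(aq) + Cr(s) → 3 V²⁺(aq) + Cr³⁺(aq), Q = ([V²⁺(aq)]^3·[Cr³⁺(aq)]) / [V³⁺(aq)]^3 = 1.09, giving log Q = 0.036.
E = E° − (0.0601/n)·log Q = +0.47 − (0.0601/3)(0.036) = +0.469 V.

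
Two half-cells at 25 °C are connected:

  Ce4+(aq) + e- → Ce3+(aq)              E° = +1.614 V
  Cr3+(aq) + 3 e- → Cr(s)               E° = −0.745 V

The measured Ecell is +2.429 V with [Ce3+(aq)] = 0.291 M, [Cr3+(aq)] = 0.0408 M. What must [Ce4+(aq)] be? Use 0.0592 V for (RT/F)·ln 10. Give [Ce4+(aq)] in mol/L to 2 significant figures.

1.5 M

Ce⁴⁺/Ce³⁺ is the cathode (higher E°); E°cell = +1.614 − (−0.745) = +2.359 V with n = 3.
Since E = E° − (0.0592/n)·log Q, log Q = n(E° − E)/0.0592 = −3.547.
For 3 Ce4+(aq) + Cr(s) → 3 Ce3+(aq) + Cr3+(aq), the reaction quotient is Q = ([Ce3+(aq)]^3·[Cr3+(aq)]) / [Ce4+(aq)]^3.
Substituting the known concentrations and solving, log [Ce4+(aq)] = 0.183 and [Ce4+(aq)] = 1.5 M.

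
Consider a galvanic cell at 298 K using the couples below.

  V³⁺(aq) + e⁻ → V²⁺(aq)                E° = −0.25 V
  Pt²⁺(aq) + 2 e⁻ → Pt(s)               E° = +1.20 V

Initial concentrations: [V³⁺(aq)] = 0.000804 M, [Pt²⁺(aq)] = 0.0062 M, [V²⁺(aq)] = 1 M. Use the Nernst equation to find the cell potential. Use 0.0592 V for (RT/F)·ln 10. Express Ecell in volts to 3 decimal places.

Pt²⁺/Pt is reduced (cathode, E° = +1.20 V) and V³⁺/V²⁺ is oxidized (anode).
The standard potential is +1.20 − (−0.25) = +1.45 V and the balanced reaction transfers n = 2 electrons.
Balancing gives Pt²⁺(aq) + 2 V²⁺(aq) → Pt(s) + 2 V³⁺(aq); hence Q = [V³⁺(aq)]^2 / ([Pt²⁺(aq)]·[V²⁺(aq)]^2) = 0.000104 (log Q = −3.982).
By the Nernst equation, E = +1.45 − (0.0592/2)·(−3.982) = +1.568 V.

+1.568 V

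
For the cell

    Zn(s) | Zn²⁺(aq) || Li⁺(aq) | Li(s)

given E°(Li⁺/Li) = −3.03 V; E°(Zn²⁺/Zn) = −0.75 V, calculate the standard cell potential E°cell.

By convention the left-hand electrode in cell notation is the anode (oxidation) and the right-hand electrode is the cathode (reduction).
E°cell = E°(right) − E°(left) = −3.03 − (−0.75) = −2.28 V.
The negative sign shows that, as written, the cell would require an external voltage to drive the reaction.

−2.28 V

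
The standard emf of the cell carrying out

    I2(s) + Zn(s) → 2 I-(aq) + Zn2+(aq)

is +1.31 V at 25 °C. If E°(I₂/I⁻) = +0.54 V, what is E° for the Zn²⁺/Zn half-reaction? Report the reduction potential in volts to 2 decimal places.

In the reaction as written the I₂/I⁻ couple is reduced (cathode) and Zn²⁺/Zn is oxidized (anode), so E°cell = E°(I₂/I⁻) − E°(Zn²⁺/Zn).
E°(Zn²⁺/Zn) = E°(cathode) − E°cell = +0.54 − (+1.31) = −0.77 V.

−0.77 V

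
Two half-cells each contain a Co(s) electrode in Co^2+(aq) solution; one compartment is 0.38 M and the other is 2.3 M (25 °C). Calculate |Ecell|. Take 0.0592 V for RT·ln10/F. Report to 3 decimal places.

For a concentration cell E°cell = 0, since both electrodes use the same couple.
The compartment with the higher Co^2+(aq) concentration (2.3 M) acts as the cathode; ions are reduced there and produced at the dilute (0.38 M) anode.
With n = 2, Ecell = −(0.0592/2)·log([dilute]/[conc]) = −(0.0592/2)·log(0.38/2.3) = +0.023 V.

0.023 V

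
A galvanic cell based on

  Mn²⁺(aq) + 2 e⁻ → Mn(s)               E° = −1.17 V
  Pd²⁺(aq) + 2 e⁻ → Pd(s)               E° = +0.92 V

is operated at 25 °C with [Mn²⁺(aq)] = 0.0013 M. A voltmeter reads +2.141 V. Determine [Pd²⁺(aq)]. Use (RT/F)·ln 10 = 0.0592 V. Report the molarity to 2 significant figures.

0.069 M

The Pd²⁺/Pd couple has the larger reduction potential, so it is the cathode: E°cell = +0.92 − (−1.17) = +2.09 V and n = 2.
From the Nernst equation, log Q = n(E° − E)/0.0592 = 2·(+2.09 − (+2.141))/0.0592 = −1.723.
For Pd²⁺(aq) + Mn(s) → Pd(s) + Mn²⁺(aq), the reaction quotient is Q = [Mn²⁺(aq)] / [Pd²⁺(aq)].
Solving for the unknown gives log [Pd²⁺(aq)] = −1.163, so [Pd²⁺(aq)] ≈ 0.069 M.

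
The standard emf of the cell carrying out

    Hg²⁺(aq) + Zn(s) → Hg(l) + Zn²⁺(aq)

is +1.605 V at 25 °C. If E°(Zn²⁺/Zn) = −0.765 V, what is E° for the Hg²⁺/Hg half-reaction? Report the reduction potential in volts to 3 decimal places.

+0.840 V

In the reaction as written the Hg²⁺/Hg couple is reduced (cathode) and Zn²⁺/Zn is oxidized (anode), so E°cell = E°(Hg²⁺/Hg) − E°(Zn²⁺/Zn).
E°(Hg²⁺/Hg) = E°cell + E°(anode) = +1.605 + (−0.765) = +0.840 V.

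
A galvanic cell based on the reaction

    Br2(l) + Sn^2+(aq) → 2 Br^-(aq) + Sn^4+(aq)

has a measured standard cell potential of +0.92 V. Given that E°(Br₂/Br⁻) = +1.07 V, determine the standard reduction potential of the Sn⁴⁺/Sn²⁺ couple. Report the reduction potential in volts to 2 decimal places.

+0.15 V

In the reaction as written the Br₂/Br⁻ couple is reduced (cathode) and Sn⁴⁺/Sn²⁺ is oxidized (anode), so E°cell = E°(Br₂/Br⁻) − E°(Sn⁴⁺/Sn²⁺).
E°(Sn⁴⁺/Sn²⁺) = E°(cathode) − E°cell = +1.07 − (+0.92) = +0.15 V.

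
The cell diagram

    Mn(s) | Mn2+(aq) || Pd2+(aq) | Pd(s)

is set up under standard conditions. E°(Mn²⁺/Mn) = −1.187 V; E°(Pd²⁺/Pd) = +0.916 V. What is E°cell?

By convention the left-hand electrode in cell notation is the anode (oxidation) and the right-hand electrode is the cathode (reduction).
E°cell = E°(right) − E°(left) = +0.916 − (−1.187) = +2.103 V.

+2.103 V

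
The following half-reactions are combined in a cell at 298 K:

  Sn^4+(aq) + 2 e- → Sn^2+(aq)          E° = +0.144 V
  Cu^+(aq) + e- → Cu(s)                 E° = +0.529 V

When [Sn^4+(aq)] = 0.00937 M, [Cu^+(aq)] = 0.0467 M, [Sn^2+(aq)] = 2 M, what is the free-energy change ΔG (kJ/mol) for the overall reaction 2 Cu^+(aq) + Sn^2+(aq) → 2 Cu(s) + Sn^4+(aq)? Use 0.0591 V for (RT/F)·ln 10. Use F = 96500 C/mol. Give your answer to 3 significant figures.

The standard cell potential is +0.529 − (+0.144) = +0.385 V, with n = 2 electrons in the balanced equation.
The reaction quotient is [Sn^4+(aq)] / ([Cu^+(aq)]^2·[Sn^2+(aq)]) = 2.15; by Nernst, E = +0.385 − (0.0591/2)(0.332) = +0.3752 V.
Finally ΔG = −nFE = −(2)(96500 C/mol)(+0.3752 V) = −72.4 kJ/mol.

−72.4 kJ/mol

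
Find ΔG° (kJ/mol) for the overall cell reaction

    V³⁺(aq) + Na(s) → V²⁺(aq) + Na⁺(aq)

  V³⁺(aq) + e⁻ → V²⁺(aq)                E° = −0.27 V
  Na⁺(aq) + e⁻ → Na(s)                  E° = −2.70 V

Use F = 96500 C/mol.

In the reaction as written V³⁺(aq) is reduced, so the V³⁺/V²⁺ couple is the cathode and Na⁺/Na is the anode.
E°cell = −0.27 − (−2.70) = +2.43 V; balancing electrons gives n = 1.
ΔG° = −nFE°cell = −(1)(96500)(+2.43) J/mol = −234 kJ/mol.

−234 kJ/mol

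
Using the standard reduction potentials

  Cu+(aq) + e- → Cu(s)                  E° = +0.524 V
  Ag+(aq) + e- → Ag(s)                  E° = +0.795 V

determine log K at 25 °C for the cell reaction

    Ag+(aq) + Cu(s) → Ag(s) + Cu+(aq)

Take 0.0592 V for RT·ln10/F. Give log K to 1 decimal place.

log K = 4.6

The Ag⁺/Ag couple is reduced (cathode); E°cell = +0.795 − (+0.524) = +0.271 V with n = 1.
At equilibrium E = 0, so log K = nE°cell / 0.0592 = (1)(+0.271) / 0.0592 = 4.6.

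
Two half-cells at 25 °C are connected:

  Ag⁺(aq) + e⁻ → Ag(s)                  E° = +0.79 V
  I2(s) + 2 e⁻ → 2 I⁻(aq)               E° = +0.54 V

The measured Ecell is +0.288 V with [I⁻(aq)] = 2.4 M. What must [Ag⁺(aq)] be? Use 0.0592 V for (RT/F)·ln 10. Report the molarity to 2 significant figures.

1.8 M

The Ag⁺/Ag couple has the larger reduction potential, so it is the cathode: E°cell = +0.79 − (+0.54) = +0.25 V and n = 2.
Since E = E° − (0.0592/n)·log Q, log Q = n(E° − E)/0.0592 = −1.284.
Balancing electrons gives 2 Ag⁺(aq) + 2 I⁻(aq) → 2 Ag(s) + I2(s); thus Q = 1 / ([Ag⁺(aq)]^2·[I⁻(aq)]^2).
Substituting the known concentrations and solving, log [Ag⁺(aq)] = 0.262 and [Ag⁺(aq)] = 1.8 M.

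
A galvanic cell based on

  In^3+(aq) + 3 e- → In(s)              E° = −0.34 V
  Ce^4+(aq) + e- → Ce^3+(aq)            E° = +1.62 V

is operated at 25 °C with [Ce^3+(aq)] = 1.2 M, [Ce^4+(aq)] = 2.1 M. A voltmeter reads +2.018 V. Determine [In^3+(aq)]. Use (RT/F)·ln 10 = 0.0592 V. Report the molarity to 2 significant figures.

With Ce⁴⁺/Ce³⁺ at the cathode and In³⁺/In at the anode, E°cell = +1.62 − (−0.34) = +1.96 V (n = 3).
From the Nernst equation, log Q = n(E° − E)/0.0592 = 3·(+1.96 − (+2.018))/0.0592 = −2.939.
The balanced reaction is 3 Ce^4+(aq) + In(s) → 3 Ce^3+(aq) + In^3+(aq), so Q = ([Ce^3+(aq)]^3·[In^3+(aq)]) / [Ce^4+(aq)]^3.
Solving for the unknown gives log [In^3+(aq)] = −2.210, so [In^3+(aq)] ≈ 0.0062 M.

0.0062 M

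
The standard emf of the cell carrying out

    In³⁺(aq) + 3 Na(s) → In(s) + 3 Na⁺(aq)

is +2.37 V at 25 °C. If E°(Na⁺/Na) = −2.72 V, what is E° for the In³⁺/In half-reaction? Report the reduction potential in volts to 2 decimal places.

In the reaction as written the In³⁺/In couple is reduced (cathode) and Na⁺/Na is oxidized (anode), so E°cell = E°(In³⁺/In) − E°(Na⁺/Na).
E°(In³⁺/In) = E°cell + E°(anode) = +2.37 + (−2.72) = −0.35 V.

−0.35 V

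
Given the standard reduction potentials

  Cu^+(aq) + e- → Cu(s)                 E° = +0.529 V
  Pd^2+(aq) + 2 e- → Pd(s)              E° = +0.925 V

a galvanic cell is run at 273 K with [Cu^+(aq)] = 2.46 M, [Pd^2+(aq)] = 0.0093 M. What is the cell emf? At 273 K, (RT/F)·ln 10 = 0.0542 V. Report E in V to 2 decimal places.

+0.32 V

The Pd²⁺/Pd couple has the more positive E°, so it is the cathode; Cu⁺/Cu is the anode.
E°cell = +0.925 − (+0.529) = +0.396 V, with n = 2 electrons transferred.
Balancing gives Pd^2+(aq) + 2 Cu(s) → Pd(s) + 2 Cu^+(aq); hence Q = [Cu^+(aq)]^2 / [Pd^2+(aq)] = 651 (log Q = 2.813).
By the Nernst equation, E = +0.396 − (0.0542/2)·(2.813) = +0.32 V.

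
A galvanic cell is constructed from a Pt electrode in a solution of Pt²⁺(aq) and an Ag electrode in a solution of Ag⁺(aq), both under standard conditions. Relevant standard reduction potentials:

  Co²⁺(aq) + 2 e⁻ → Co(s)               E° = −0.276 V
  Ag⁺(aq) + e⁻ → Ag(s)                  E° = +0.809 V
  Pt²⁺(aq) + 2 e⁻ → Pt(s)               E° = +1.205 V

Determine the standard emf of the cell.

+0.396 V

Of the two couples in this cell, the one with the more positive reduction potential is reduced at the cathode: here that is Pt²⁺/Pt (+1.205 V); Ag⁺/Ag (+0.809 V) is the anode.
E°cell = E°(cathode) − E°(anode) = +1.205 − (+0.809) = +0.396 V.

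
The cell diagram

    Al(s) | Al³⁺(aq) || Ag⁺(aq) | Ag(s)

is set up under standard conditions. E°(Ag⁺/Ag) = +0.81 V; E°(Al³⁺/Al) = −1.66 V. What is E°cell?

+2.47 V

By convention the left-hand electrode in cell notation is the anode (oxidation) and the right-hand electrode is the cathode (reduction).
E°cell = E°(right) − E°(left) = +0.81 − (−1.66) = +2.47 V.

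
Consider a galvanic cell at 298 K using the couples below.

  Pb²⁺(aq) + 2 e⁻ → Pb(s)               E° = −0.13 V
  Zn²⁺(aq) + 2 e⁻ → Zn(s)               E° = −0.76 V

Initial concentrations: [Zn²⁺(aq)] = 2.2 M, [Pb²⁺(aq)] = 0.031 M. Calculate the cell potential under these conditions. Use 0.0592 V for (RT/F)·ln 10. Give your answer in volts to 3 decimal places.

+0.575 V

The Pb²⁺/Pb couple has the more positive E°, so it is the cathode; Zn²⁺/Zn is the anode.
E°cell = E°cat − E°an = −0.13 − (−0.76) = +0.63 V; n = 2.
Balancing gives Pb²⁺(aq) + Zn(s) → Pb(s) + Zn²⁺(aq); hence Q = [Zn²⁺(aq)] / [Pb²⁺(aq)] = 71 (log Q = 1.851).
By the Nernst equation, E = +0.63 − (0.0592/2)·(1.851) = +0.575 V.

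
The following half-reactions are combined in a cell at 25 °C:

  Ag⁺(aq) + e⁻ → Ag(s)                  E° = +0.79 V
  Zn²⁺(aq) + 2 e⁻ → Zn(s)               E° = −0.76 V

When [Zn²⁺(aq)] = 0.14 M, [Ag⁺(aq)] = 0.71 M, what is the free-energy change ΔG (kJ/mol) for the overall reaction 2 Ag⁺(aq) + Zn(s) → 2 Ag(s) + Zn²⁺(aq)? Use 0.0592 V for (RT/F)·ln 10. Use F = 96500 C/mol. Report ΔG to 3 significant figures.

E°cell = +0.79 − (−0.76) = +1.55 V; the balanced reaction transfers n = 2 electrons.
Here Q = [Zn²⁺(aq)] / [Ag⁺(aq)]^2 = 0.278 (log Q = −0.556), giving E = +1.55 − (0.0592/2)·(−0.556) = +1.5665 V.
Then ΔG = −nFE = −2 × 96500 × +1.5665 J/mol = −302 kJ/mol.

−302 kJ/mol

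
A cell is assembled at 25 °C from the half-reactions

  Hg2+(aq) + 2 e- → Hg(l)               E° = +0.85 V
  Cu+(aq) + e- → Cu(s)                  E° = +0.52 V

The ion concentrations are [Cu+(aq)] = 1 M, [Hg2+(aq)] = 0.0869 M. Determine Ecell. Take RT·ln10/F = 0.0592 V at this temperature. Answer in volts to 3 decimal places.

Since E°(Hg²⁺/Hg) > E°(Cu⁺/Cu), Hg²⁺/Hg serves as the cathode.
The standard potential is +0.85 − (+0.52) = +0.33 V and the balanced reaction transfers n = 2 electrons.
Balancing gives Hg2+(aq) + 2 Cu(s) → Hg(l) + 2 Cu+(aq); hence Q = [Cu+(aq)]^2 / [Hg2+(aq)] = 11.5 (log Q = 1.061).
Applying E = E° − (RT ln10/nF)·log Q gives +0.33 − (0.0592/2)(1.061) = +0.299 V.

+0.299 V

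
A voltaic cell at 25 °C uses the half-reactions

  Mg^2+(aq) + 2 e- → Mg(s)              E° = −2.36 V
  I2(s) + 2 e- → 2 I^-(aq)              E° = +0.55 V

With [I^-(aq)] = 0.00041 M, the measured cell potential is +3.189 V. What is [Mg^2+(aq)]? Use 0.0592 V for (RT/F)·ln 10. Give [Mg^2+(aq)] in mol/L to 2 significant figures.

With I₂/I⁻ at the cathode and Mg²⁺/Mg at the anode, E°cell = +0.55 − (−2.36) = +2.91 V (n = 2).
From the Nernst equation, log Q = n(E° − E)/0.0592 = 2·(+2.91 − (+3.189))/0.0592 = −9.426.
Balancing electrons gives I2(s) + Mg(s) → 2 I^-(aq) + Mg^2+(aq); thus Q = [I^-(aq)]^2·[Mg^2+(aq)].
Substituting the known concentrations and solving, log [Mg^2+(aq)] = −2.652 and [Mg^2+(aq)] = 0.0022 M.

0.0022 M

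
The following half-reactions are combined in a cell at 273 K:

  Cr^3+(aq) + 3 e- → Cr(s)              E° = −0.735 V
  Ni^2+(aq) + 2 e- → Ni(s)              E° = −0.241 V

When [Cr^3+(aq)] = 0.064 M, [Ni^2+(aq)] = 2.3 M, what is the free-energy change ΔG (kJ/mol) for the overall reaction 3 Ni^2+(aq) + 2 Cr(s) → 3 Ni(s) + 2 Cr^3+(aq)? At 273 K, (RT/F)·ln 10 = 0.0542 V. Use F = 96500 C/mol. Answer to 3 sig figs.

The standard cell potential is −0.241 − (−0.735) = +0.494 V, with n = 6 electrons in the balanced equation.
Here Q = [Cr^3+(aq)]^2 / [Ni^2+(aq)]^3 = 0.000337 (log Q = −3.473), giving E = +0.494 − (0.0542/6)·(−3.473) = +0.5254 V.
Finally ΔG = −nFE = −(6)(96500 C/mol)(+0.5254 V) = −304 kJ/mol.

−304 kJ/mol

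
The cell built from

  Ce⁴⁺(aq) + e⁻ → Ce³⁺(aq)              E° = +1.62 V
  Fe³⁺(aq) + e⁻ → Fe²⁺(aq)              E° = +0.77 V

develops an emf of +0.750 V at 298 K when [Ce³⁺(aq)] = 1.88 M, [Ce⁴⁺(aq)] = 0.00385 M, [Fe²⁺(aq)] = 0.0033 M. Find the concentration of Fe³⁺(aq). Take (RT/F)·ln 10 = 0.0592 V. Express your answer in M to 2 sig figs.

The Ce⁴⁺/Ce³⁺ couple has the larger reduction potential, so it is the cathode: E°cell = +1.62 − (+0.77) = +0.85 V and n = 1.
From the Nernst equation, log Q = n(E° − E)/0.0592 = 1·(+0.85 − (+0.750))/0.0592 = 1.689.
The balanced reaction is Ce⁴⁺(aq) + Fe²⁺(aq) → Ce³⁺(aq) + Fe³⁺(aq), so Q = ([Ce³⁺(aq)]·[Fe³⁺(aq)]) / ([Ce⁴⁺(aq)]·[Fe²⁺(aq)]).
Isolating [Fe³⁺(aq)] in Q = 10^{1.689} yields log [Fe³⁺(aq)] = −3.481, i.e. 0.00033 M.

0.00033 M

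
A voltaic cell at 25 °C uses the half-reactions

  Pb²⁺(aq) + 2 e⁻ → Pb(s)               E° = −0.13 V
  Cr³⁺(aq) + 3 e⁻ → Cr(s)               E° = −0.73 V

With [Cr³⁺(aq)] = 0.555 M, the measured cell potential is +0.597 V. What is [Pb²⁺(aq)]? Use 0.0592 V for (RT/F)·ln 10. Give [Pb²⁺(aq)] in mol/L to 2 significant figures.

0.53 M

With Pb²⁺/Pb at the cathode and Cr³⁺/Cr at the anode, E°cell = −0.13 − (−0.73) = +0.60 V (n = 6).
Rearranging E = E° − (0.0592/n)·log Q gives log Q = 6(+0.60 − (+0.597))/0.0592 = 0.304.
Balancing electrons gives 3 Pb²⁺(aq) + 2 Cr(s) → 3 Pb(s) + 2 Cr³⁺(aq); thus Q = [Cr³⁺(aq)]^2 / [Pb²⁺(aq)]^3.
Solving for the unknown gives log [Pb²⁺(aq)] = −0.272, so [Pb²⁺(aq)] ≈ 0.53 M.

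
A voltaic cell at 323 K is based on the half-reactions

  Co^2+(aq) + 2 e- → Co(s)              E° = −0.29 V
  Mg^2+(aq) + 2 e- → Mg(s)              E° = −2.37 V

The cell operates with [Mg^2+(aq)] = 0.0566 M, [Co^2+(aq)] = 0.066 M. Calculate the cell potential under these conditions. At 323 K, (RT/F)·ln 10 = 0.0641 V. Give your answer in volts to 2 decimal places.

Co²⁺/Co is reduced (cathode, E° = −0.29 V) and Mg²⁺/Mg is oxidized (anode).
E°cell = −0.29 − (−2.37) = +2.08 V, with n = 2 electrons transferred.
Balancing gives Co^2+(aq) + Mg(s) → Co(s) + Mg^2+(aq); hence Q = [Mg^2+(aq)] / [Co^2+(aq)] = 0.858 (log Q = −0.067).
E = E° − (0.0641/n)·log Q = +2.08 − (0.0641/2)(−0.067) = +2.08 V.

+2.08 V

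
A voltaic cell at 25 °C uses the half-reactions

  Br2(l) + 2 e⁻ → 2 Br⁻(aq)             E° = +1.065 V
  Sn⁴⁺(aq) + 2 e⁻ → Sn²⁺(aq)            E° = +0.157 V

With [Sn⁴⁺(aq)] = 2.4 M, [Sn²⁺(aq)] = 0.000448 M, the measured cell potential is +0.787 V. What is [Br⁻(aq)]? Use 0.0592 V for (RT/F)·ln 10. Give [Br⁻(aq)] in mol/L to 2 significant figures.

With Br₂/Br⁻ at the cathode and Sn⁴⁺/Sn²⁺ at the anode, E°cell = +1.065 − (+0.157) = +0.908 V (n = 2).
Rearranging E = E° − (0.0592/n)·log Q gives log Q = 2(+0.908 − (+0.787))/0.0592 = 4.088.
For Br2(l) + Sn²⁺(aq) → 2 Br⁻(aq) + Sn⁴⁺(aq), the reaction quotient is Q = ([Br⁻(aq)]^2·[Sn⁴⁺(aq)]) / [Sn²⁺(aq)].
Substituting the known concentrations and solving, log [Br⁻(aq)] = 0.180 and [Br⁻(aq)] = 1.5 M.

1.5 M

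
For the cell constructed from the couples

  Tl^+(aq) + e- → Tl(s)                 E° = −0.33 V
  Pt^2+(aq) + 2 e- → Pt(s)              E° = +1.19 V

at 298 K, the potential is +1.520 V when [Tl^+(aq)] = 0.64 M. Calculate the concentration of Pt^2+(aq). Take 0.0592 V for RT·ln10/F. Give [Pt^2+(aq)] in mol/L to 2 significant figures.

0.41 M

With Pt²⁺/Pt at the cathode and Tl⁺/Tl at the anode, E°cell = +1.19 − (−0.33) = +1.52 V (n = 2).
Rearranging E = E° − (0.0592/n)·log Q gives log Q = 2(+1.52 − (+1.520))/0.0592 = 0.000.
For Pt^2+(aq) + 2 Tl(s) → Pt(s) + 2 Tl^+(aq), the reaction quotient is Q = [Tl^+(aq)]^2 / [Pt^2+(aq)].
Solving for the unknown gives log [Pt^2+(aq)] = −0.388, so [Pt^2+(aq)] ≈ 0.41 M.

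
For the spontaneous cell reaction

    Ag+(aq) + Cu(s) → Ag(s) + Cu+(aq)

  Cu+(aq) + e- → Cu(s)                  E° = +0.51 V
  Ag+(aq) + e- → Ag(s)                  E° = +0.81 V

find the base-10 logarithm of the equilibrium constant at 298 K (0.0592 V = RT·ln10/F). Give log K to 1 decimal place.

The Ag⁺/Ag couple is reduced (cathode); E°cell = +0.81 − (+0.51) = +0.30 V with n = 1.
At equilibrium E = 0, so log K = nE°cell / 0.0592 = (1)(+0.30) / 0.0592 = 5.1.

log K = 5.1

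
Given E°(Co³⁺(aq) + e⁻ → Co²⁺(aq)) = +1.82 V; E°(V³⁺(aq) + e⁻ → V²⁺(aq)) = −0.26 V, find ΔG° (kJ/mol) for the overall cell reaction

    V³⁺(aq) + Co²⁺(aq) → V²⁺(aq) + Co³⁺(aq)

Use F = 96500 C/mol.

In the reaction as written V³⁺(aq) is reduced, so the V³⁺/V²⁺ couple is the cathode and Co³⁺/Co²⁺ is the anode.
E°cell = −0.26 − (+1.82) = −2.08 V; balancing electrons gives n = 1.
ΔG° = −nFE°cell = −(1)(96500)(−2.08) J/mol = +201 kJ/mol.

+201 kJ/mol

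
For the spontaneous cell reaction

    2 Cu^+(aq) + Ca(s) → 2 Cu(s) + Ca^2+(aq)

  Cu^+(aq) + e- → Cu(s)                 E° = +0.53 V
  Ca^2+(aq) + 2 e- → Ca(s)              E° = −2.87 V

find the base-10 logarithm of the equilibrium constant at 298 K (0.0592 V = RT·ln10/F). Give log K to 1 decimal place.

The Cu⁺/Cu couple is reduced (cathode); E°cell = +0.53 − (−2.87) = +3.40 V with n = 2.
At equilibrium E = 0, so log K = nE°cell / 0.0592 = (2)(+3.40) / 0.0592 = 114.9.

log K = 114.9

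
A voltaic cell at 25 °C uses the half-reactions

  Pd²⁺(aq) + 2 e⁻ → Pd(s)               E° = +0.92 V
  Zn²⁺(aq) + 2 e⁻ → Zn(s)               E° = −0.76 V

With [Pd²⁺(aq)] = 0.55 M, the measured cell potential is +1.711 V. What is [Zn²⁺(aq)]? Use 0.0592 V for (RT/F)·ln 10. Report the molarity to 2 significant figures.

Pd²⁺/Pd is the cathode (higher E°); E°cell = +0.92 − (−0.76) = +1.68 V with n = 2.
From the Nernst equation, log Q = n(E° − E)/0.0592 = 2·(+1.68 − (+1.711))/0.0592 = −1.047.
Balancing electrons gives Pd²⁺(aq) + Zn(s) → Pd(s) + Zn²⁺(aq); thus Q = [Zn²⁺(aq)] / [Pd²⁺(aq)].
Solving for the unknown gives log [Zn²⁺(aq)] = −1.307, so [Zn²⁺(aq)] ≈ 0.049 M.

0.049 M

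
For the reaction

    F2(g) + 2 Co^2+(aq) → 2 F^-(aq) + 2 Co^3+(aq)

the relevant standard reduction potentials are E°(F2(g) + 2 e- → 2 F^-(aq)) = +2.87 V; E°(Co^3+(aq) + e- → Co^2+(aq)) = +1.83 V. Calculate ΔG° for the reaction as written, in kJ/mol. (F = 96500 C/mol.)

−201 kJ/mol

In the reaction as written F2(g) is reduced, so the F₂/F⁻ couple is the cathode and Co³⁺/Co²⁺ is the anode.
E°cell = +2.87 − (+1.83) = +1.04 V; balancing electrons gives n = 2.
ΔG° = −nFE°cell = −(2)(96500)(+1.04) J/mol = −201 kJ/mol.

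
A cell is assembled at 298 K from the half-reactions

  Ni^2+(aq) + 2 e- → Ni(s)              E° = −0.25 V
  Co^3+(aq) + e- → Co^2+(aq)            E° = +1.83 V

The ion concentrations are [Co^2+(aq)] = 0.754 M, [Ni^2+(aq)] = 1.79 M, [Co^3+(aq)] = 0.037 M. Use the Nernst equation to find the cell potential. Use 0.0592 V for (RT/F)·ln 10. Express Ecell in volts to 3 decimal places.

Co³⁺/Co²⁺ is reduced (cathode, E° = +1.83 V) and Ni²⁺/Ni is oxidized (anode).
E°cell = +1.83 − (−0.25) = +2.08 V, with n = 2 electrons transferred.
For the overall reaction 2 Co^3+(aq) + Ni(s) → 2 Co^2+(aq) + Ni^2+(aq), Q = ([Co^2+(aq)]^2·[Ni^2+(aq)]) / [Co^3+(aq)]^2 = 743, giving log Q = 2.871.
By the Nernst equation, E = +2.08 − (0.0592/2)·(2.871) = +1.995 V.

+1.995 V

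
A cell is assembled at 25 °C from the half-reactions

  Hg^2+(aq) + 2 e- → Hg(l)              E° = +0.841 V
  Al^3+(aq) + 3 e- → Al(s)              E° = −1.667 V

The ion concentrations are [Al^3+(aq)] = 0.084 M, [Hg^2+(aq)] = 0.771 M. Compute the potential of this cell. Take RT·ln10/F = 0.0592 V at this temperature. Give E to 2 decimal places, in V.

The Hg²⁺/Hg couple has the more positive E°, so it is the cathode; Al³⁺/Al is the anode.
E°cell = E°cat − E°an = +0.841 − (−1.667) = +2.508 V; n = 6.
Balancing gives 3 Hg^2+(aq) + 2 Al(s) → 3 Hg(l) + 2 Al^3+(aq); hence Q = [Al^3+(aq)]^2 / [Hg^2+(aq)]^3 = 0.0154 (log Q = −1.813).
E = E° − (0.0592/n)·log Q = +2.508 − (0.0592/6)(−1.813) = +2.53 V.

+2.53 V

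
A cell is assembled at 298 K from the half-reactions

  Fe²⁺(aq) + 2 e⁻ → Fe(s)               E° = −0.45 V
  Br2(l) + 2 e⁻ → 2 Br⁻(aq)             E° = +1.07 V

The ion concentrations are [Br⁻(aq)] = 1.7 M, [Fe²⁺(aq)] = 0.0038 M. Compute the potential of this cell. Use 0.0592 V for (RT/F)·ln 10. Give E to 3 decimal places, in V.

+1.578 V

Br₂/Br⁻ is reduced (cathode, E° = +1.07 V) and Fe²⁺/Fe is oxidized (anode).
The standard potential is +1.07 − (−0.45) = +1.52 V and the balanced reaction transfers n = 2 electrons.
For the overall reaction Br2(l) + Fe(s) → 2 Br⁻(aq) + Fe²⁺(aq), Q = [Br⁻(aq)]^2·[Fe²⁺(aq)] = 0.011, giving log Q = −1.959.
By the Nernst equation, E = +1.52 − (0.0592/2)·(−1.959) = +1.578 V.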